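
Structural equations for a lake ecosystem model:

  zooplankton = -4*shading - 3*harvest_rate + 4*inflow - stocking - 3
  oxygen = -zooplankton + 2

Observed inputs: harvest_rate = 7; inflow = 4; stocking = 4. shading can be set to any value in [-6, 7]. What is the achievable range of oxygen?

-10 to 42

Substituting into the zooplankton equation gives zooplankton = -4*shading - 12.
This gives oxygen = 4*shading + 14.
Linear in shading, so extremes are at the endpoints: shading = -6 gives oxygen = -10; shading = 7 gives oxygen = 42.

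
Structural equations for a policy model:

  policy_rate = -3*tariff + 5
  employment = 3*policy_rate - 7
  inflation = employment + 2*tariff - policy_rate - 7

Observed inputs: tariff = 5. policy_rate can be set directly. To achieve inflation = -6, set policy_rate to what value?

Intervening on policy_rate fixes its value directly, overriding its dependence on tariff.
Substituting into the inflation equation gives inflation = 2*policy_rate - 4.
Solve 2*policy_rate - 4 = -6: policy_rate = (-6 + 4) / 2 = -1.

policy_rate = -1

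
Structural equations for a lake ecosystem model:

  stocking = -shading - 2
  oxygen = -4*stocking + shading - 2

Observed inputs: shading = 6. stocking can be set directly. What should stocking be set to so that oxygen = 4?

Intervening on stocking fixes its value directly, overriding its dependence on shading.
Substituting into the oxygen equation gives oxygen = -4*stocking + 4.
Solve -4*stocking + 4 = 4: stocking = (4 - 4) / -4 = 0.

stocking = 0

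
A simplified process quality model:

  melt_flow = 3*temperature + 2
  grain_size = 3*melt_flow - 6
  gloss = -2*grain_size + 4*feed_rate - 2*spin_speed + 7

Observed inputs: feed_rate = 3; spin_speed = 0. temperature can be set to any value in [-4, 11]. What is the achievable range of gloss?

-179 to 91

Substituting into the grain_size equation gives grain_size = 9*temperature.
This gives gloss = -18*temperature + 19.
Linear in temperature, so extremes are at the endpoints: temperature = -4 gives gloss = 91; temperature = 11 gives gloss = -179.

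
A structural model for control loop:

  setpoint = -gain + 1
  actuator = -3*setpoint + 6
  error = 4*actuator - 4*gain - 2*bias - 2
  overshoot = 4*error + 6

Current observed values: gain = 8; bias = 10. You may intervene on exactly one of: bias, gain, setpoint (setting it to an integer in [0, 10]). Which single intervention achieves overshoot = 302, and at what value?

set bias = 0

Intervening on bias: with other inputs at their observed values, overshoot = -8*bias + 302. Solving for 302 gives bias = 0, within [0, 10].
Intervening on gain: overshoot = 32*gain - 34. Reaching 302 requires gain = 21/2, not an integer.
Intervening on setpoint: overshoot = -48*setpoint - 114. Reaching 302 requires setpoint = -26/3, not an integer.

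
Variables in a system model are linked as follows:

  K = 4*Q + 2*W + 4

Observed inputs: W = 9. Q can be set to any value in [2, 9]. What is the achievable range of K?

30 to 58

Substituting into the K equation gives K = 4*Q + 22.
Linear in Q, so extremes are at the endpoints: Q = 2 gives K = 30; Q = 9 gives K = 58.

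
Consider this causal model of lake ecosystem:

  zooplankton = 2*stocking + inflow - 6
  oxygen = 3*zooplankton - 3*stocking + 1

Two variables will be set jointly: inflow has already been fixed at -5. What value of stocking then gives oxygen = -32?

With inflow held at -5:
Substituting into the zooplankton equation gives zooplankton = 2*stocking - 11.
This gives oxygen = 3*stocking - 32.
Solve 3*stocking - 32 = -32: stocking = (-32 + 32) / 3 = 0.

stocking = 0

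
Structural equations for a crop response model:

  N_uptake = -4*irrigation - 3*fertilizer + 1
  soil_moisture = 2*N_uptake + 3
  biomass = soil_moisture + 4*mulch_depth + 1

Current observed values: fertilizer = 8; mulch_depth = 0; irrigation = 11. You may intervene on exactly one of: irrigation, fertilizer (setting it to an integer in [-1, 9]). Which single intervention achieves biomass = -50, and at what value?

set irrigation = 1

Intervening on irrigation: with other inputs at their observed values, biomass = -8*irrigation - 42. Solving for -50 gives irrigation = 1, within [-1, 9].
Intervening on fertilizer: biomass = -6*fertilizer - 82. Reaching -50 requires fertilizer = -16/3, not an integer.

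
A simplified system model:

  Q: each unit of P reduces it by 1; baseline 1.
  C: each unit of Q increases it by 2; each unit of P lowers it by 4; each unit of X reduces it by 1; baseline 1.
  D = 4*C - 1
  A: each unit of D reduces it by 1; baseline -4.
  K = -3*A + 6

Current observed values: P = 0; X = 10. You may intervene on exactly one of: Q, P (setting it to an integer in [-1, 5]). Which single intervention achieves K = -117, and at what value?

Intervening on Q: with other inputs at their observed values, K = 24*Q - 93. Solving for -117 gives Q = -1, within [-1, 5].
Intervening on P: K = -72*P - 69. Reaching -117 requires P = 2/3, not an integer.

set Q = -1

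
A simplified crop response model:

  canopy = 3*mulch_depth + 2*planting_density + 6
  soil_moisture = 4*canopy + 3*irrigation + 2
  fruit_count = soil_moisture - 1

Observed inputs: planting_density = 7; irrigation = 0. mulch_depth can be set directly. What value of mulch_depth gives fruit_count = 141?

Substituting into the canopy equation gives canopy = 3*mulch_depth + 20.
soil_moisture becomes 12*mulch_depth + 82.
fruit_count becomes 12*mulch_depth + 81.
Solve 12*mulch_depth + 81 = 141: mulch_depth = (141 - 81) / 12 = 5.

mulch_depth = 5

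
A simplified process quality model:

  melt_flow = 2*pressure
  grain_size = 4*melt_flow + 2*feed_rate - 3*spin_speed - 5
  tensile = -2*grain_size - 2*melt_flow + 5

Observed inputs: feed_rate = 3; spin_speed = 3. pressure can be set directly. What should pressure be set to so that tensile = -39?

Substituting into the grain_size equation gives grain_size = 8*pressure - 8.
tensile becomes -20*pressure + 21.
Solve -20*pressure + 21 = -39: pressure = (-39 - 21) / -20 = 3.

pressure = 3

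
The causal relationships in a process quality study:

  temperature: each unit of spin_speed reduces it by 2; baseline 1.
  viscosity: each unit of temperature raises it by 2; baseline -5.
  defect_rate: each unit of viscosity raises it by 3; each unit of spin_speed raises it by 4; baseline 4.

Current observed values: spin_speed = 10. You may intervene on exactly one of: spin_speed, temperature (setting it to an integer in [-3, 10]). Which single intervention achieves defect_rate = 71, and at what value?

set temperature = 7

Intervening on spin_speed: defect_rate = -8*spin_speed - 5. Reaching 71 requires spin_speed = -19/2, not an integer.
Intervening on temperature: with other inputs at their observed values, defect_rate = 6*temperature + 29. Solving for 71 gives temperature = 7, within [-3, 10].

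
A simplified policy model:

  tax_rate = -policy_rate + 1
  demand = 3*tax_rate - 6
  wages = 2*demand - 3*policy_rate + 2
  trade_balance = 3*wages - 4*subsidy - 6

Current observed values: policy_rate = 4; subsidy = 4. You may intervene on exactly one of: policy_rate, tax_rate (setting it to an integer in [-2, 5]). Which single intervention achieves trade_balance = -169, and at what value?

Intervening on policy_rate: with other inputs at their observed values, trade_balance = -27*policy_rate - 34. Solving for -169 gives policy_rate = 5, within [-2, 5].
Intervening on tax_rate: trade_balance = 18*tax_rate - 88. Reaching -169 requires tax_rate = -9/2, not an integer.

set policy_rate = 5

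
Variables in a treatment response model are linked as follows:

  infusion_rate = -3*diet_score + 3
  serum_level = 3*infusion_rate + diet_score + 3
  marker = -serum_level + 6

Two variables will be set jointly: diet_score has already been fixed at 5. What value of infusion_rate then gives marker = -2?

With diet_score held at 5:
Intervening on infusion_rate fixes its value directly, overriding its dependence on diet_score.
Substituting into the serum_level equation gives serum_level = 3*infusion_rate + 8.
Substituting into the marker equation gives marker = -3*infusion_rate - 2.
Solve -3*infusion_rate - 2 = -2: infusion_rate = (-2 + 2) / -3 = 0.

infusion_rate = 0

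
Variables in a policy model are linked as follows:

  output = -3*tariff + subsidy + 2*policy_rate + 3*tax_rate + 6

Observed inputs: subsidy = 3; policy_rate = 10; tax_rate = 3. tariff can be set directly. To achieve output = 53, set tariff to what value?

tariff = -5

Substituting into the output equation gives output = -3*tariff + 38.
Solve -3*tariff + 38 = 53: tariff = (53 - 38) / -3 = -5.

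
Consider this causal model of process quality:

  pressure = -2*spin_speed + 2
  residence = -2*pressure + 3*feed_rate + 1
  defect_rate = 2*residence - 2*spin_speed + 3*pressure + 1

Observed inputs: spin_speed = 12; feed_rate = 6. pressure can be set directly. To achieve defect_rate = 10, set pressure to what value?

Intervening on pressure fixes its value directly, overriding its dependence on spin_speed.
Substituting into the residence equation gives residence = -2*pressure + 19.
defect_rate becomes -pressure + 15.
Solve -pressure + 15 = 10: pressure = (10 - 15) / -1 = 5.

pressure = 5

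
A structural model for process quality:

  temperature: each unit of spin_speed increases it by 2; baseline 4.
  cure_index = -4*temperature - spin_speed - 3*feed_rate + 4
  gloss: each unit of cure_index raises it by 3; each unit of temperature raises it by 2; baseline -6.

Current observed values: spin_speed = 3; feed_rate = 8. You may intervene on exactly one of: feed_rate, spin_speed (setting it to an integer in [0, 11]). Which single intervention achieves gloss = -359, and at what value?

set spin_speed = 11

Intervening on feed_rate: gloss = -9*feed_rate - 103. Reaching -359 requires feed_rate = 256/9, not an integer.
Intervening on spin_speed: with other inputs at their observed values, gloss = -23*spin_speed - 106. Solving for -359 gives spin_speed = 11, within [0, 11].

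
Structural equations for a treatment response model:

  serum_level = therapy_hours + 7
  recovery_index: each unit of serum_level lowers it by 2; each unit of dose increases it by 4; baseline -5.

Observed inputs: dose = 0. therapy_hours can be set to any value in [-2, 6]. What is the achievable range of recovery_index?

-31 to -15

Substituting into the recovery_index equation gives recovery_index = -2*therapy_hours - 19.
Linear in therapy_hours, so extremes are at the endpoints: therapy_hours = -2 gives recovery_index = -15; therapy_hours = 6 gives recovery_index = -31.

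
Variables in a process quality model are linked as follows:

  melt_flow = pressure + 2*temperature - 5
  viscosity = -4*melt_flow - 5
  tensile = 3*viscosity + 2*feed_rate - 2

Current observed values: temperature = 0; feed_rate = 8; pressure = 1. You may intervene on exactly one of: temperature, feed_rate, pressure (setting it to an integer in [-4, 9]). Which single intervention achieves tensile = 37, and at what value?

Intervening on temperature: tensile = -24*temperature + 47. Reaching 37 requires temperature = 5/12, not an integer.
Intervening on feed_rate: with other inputs at their observed values, tensile = 2*feed_rate + 31. Solving for 37 gives feed_rate = 3, within [-4, 9].
Intervening on pressure: tensile = -12*pressure + 59. Reaching 37 requires pressure = 11/6, not an integer.

set feed_rate = 3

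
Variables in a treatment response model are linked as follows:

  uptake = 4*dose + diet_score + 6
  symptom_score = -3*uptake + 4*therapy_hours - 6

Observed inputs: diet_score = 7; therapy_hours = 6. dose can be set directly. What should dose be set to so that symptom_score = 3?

Substituting into the uptake equation gives uptake = 4*dose + 13.
symptom_score becomes -12*dose - 21.
Solve -12*dose - 21 = 3: dose = (3 + 21) / -12 = -2.

dose = -2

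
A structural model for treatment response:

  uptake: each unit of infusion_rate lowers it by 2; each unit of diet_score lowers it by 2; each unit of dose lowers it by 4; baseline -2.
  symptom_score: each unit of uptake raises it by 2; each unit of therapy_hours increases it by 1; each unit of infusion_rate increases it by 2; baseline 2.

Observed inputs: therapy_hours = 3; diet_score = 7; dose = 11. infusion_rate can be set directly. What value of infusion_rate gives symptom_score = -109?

infusion_rate = -3

Substituting into the uptake equation gives uptake = -2*infusion_rate - 60.
Substituting into the symptom_score equation gives symptom_score = -2*infusion_rate - 115.
Solve -2*infusion_rate - 115 = -109: infusion_rate = (-109 + 115) / -2 = -3.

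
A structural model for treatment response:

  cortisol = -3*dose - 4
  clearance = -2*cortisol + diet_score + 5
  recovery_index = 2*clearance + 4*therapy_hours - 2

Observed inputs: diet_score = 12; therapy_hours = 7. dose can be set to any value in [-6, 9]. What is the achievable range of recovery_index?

4 to 184

Substituting into the clearance equation gives clearance = 6*dose + 25.
Substituting into the recovery_index equation gives recovery_index = 12*dose + 76.
Linear in dose, so extremes are at the endpoints: dose = -6 gives recovery_index = 4; dose = 9 gives recovery_index = 184.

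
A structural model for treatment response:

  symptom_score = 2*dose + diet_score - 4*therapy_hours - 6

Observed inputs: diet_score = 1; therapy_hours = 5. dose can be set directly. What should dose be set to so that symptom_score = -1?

Substituting into the symptom_score equation gives symptom_score = 2*dose - 25.
Solve 2*dose - 25 = -1: dose = (-1 + 25) / 2 = 12.

dose = 12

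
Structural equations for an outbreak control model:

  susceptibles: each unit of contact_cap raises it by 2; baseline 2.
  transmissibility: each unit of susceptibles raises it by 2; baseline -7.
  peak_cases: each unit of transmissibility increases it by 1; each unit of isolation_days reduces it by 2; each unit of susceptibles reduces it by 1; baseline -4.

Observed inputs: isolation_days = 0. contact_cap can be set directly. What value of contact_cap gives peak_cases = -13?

contact_cap = -2

Substituting into the transmissibility equation gives transmissibility = 4*contact_cap - 3.
Substituting into the peak_cases equation gives peak_cases = 2*contact_cap - 9.
Solve 2*contact_cap - 9 = -13: contact_cap = (-13 + 9) / 2 = -2.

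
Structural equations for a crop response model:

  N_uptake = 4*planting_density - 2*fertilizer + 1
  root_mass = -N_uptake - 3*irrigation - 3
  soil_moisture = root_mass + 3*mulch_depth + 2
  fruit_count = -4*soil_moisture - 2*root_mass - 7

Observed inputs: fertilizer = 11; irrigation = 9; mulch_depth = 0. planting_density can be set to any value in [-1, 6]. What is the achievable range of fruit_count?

15 to 183

Substituting into the N_uptake equation gives N_uptake = 4*planting_density - 21.
Substituting into the root_mass equation gives root_mass = -4*planting_density - 9.
So soil_moisture = -4*planting_density - 7.
fruit_count becomes 24*planting_density + 39.
Linear in planting_density, so extremes are at the endpoints: planting_density = -1 gives fruit_count = 15; planting_density = 6 gives fruit_count = 183.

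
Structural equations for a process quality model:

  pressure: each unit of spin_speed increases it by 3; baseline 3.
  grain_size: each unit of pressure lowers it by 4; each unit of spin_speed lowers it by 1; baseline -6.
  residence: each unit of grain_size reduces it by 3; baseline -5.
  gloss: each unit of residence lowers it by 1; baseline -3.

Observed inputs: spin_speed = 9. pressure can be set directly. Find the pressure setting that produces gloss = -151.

pressure = 9

Intervening on pressure fixes its value directly, overriding its dependence on spin_speed.
Substituting into the grain_size equation gives grain_size = -4*pressure - 15.
This gives residence = 12*pressure + 40.
This gives gloss = -12*pressure - 43.
Solve -12*pressure - 43 = -151: pressure = (-151 + 43) / -12 = 9.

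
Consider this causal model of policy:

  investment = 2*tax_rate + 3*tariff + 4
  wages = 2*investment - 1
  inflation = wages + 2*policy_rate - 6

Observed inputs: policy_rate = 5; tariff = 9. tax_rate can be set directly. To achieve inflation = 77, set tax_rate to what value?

Substituting into the investment equation gives investment = 2*tax_rate + 31.
Substituting into the wages equation gives wages = 4*tax_rate + 61.
Substituting into the inflation equation gives inflation = 4*tax_rate + 65.
Solve 4*tax_rate + 65 = 77: tax_rate = (77 - 65) / 4 = 3.

tax_rate = 3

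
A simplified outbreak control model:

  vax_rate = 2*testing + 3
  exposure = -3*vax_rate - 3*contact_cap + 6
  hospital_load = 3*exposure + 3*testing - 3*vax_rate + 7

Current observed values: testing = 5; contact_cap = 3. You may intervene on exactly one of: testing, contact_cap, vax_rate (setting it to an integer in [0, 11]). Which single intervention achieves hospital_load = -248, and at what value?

Intervening on testing: with other inputs at their observed values, hospital_load = -21*testing - 38. Solving for -248 gives testing = 10, within [0, 11].
Intervening on contact_cap: hospital_load = -9*contact_cap - 116. Reaching -248 requires contact_cap = 44/3, not an integer.
Intervening on vax_rate: hospital_load = -12*vax_rate + 13. Reaching -248 requires vax_rate = 87/4, not an integer.

set testing = 10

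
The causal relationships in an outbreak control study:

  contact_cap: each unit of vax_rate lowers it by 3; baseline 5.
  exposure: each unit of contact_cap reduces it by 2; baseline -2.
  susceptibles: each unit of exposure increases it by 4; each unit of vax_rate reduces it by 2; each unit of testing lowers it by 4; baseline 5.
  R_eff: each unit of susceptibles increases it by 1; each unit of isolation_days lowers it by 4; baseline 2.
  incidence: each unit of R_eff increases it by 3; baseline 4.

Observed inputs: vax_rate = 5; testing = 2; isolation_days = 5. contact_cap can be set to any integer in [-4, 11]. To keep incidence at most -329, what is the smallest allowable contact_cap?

Intervening on contact_cap fixes its value directly, overriding its dependence on vax_rate.
Substituting into the susceptibles equation gives susceptibles = -8*contact_cap - 21.
So R_eff = -8*contact_cap - 39.
Substituting into the incidence equation gives incidence = -24*contact_cap - 113.
Require -24*contact_cap - 113 ≤ -329, so contact_cap ≥ 9.
The smallest integer in [-4, 11] satisfying this is 9.

contact_cap = 9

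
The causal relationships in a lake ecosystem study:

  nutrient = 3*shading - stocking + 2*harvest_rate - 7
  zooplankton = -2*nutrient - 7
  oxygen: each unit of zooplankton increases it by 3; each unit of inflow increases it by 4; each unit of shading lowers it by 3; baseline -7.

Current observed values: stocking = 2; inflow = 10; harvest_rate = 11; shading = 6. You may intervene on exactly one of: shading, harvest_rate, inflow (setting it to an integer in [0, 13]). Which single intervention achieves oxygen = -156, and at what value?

Intervening on shading: oxygen = -21*shading - 66. Reaching -156 requires shading = 30/7, not an integer.
Intervening on harvest_rate: with other inputs at their observed values, oxygen = -12*harvest_rate - 60. Solving for -156 gives harvest_rate = 8, within [0, 13].
Intervening on inflow: oxygen = 4*inflow - 232. Reaching -156 requires inflow = 19, outside [0, 13].

set harvest_rate = 8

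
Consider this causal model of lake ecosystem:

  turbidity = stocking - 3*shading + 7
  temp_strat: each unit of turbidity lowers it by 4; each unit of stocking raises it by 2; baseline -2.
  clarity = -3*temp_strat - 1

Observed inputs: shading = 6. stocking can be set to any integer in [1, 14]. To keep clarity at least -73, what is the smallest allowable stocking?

stocking = 9

Substituting into the turbidity equation gives turbidity = stocking - 11.
temp_strat becomes -2*stocking + 42.
clarity becomes 6*stocking - 127.
Require 6*stocking - 127 ≥ -73, so stocking ≥ 9.
The smallest integer in [1, 14] satisfying this is 9.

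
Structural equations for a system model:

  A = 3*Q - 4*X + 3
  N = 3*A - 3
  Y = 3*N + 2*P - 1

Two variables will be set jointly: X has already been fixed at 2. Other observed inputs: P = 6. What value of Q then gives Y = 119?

With X held at 2:
Substituting into the A equation gives A = 3*Q - 5.
N becomes 9*Q - 18.
Substituting into the Y equation gives Y = 27*Q - 43.
Solve 27*Q - 43 = 119: Q = (119 + 43) / 27 = 6.

Q = 6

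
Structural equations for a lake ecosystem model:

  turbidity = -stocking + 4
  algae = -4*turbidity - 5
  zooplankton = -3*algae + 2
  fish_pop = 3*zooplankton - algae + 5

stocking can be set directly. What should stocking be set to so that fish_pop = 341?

stocking = -3

Substituting into the algae equation gives algae = 4*stocking - 21.
zooplankton becomes -12*stocking + 65.
Substituting into the fish_pop equation gives fish_pop = -40*stocking + 221.
Solve -40*stocking + 221 = 341: stocking = (341 - 221) / -40 = -3.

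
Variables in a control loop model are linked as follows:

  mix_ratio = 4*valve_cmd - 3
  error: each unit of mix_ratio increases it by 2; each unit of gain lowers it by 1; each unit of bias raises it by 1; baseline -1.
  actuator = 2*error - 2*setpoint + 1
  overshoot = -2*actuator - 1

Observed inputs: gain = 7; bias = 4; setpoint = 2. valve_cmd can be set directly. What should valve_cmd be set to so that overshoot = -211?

Substituting into the error equation gives error = 8*valve_cmd - 10.
Substituting into the actuator equation gives actuator = 16*valve_cmd - 23.
Substituting into the overshoot equation gives overshoot = -32*valve_cmd + 45.
Solve -32*valve_cmd + 45 = -211: valve_cmd = (-211 - 45) / -32 = 8.

valve_cmd = 8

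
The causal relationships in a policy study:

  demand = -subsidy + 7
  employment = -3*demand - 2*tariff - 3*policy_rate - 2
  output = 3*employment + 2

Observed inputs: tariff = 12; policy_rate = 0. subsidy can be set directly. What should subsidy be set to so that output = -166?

subsidy = -3

Substituting into the employment equation gives employment = 3*subsidy - 47.
output becomes 9*subsidy - 139.
Solve 9*subsidy - 139 = -166: subsidy = (-166 + 139) / 9 = -3.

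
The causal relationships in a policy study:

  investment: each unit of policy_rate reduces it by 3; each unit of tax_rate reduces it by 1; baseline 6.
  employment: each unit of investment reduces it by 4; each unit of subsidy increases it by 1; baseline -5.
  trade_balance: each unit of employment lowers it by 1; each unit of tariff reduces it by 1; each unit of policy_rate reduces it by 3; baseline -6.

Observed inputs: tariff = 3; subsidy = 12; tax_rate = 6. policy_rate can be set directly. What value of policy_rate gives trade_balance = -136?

Substituting into the investment equation gives investment = -3*policy_rate.
Substituting into the employment equation gives employment = 12*policy_rate + 7.
Substituting into the trade_balance equation gives trade_balance = -15*policy_rate - 16.
Solve -15*policy_rate - 16 = -136: policy_rate = (-136 + 16) / -15 = 8.

policy_rate = 8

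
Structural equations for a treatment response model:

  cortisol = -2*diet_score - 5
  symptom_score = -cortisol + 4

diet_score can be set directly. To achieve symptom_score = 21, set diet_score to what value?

diet_score = 6

Substituting into the symptom_score equation gives symptom_score = 2*diet_score + 9.
Solve 2*diet_score + 9 = 21: diet_score = (21 - 9) / 2 = 6.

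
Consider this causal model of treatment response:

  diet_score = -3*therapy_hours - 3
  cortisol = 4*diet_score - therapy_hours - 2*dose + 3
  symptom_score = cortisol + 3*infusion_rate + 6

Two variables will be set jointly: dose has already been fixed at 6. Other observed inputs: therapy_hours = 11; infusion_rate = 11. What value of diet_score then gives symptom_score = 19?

diet_score = 0

With dose held at 6:
Intervening on diet_score fixes its value directly, overriding its dependence on therapy_hours.
Substituting into the cortisol equation gives cortisol = 4*diet_score - 20.
So symptom_score = 4*diet_score + 19.
Solve 4*diet_score + 19 = 19: diet_score = (19 - 19) / 4 = 0.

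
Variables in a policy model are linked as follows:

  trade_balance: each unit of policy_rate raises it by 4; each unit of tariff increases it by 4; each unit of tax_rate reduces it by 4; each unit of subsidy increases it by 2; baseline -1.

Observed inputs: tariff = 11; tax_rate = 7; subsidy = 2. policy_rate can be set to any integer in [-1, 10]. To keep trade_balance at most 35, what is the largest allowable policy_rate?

Substituting into the trade_balance equation gives trade_balance = 4*policy_rate + 19.
Require 4*policy_rate + 19 ≤ 35, so policy_rate ≤ 4.
The largest integer in [-1, 10] satisfying this is 4.

policy_rate = 4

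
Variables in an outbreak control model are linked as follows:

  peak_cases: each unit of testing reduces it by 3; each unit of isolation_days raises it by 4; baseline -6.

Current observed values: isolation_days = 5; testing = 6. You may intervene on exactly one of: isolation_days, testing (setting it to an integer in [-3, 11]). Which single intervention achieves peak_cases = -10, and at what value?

set testing = 8

Intervening on isolation_days: peak_cases = 4*isolation_days - 24. Reaching -10 requires isolation_days = 7/2, not an integer.
Intervening on testing: with other inputs at their observed values, peak_cases = -3*testing + 14. Solving for -10 gives testing = 8, within [-3, 11].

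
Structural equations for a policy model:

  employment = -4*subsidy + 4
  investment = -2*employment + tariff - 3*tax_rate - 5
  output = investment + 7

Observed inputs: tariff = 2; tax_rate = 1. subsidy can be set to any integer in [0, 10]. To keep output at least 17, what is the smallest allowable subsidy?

Substituting into the investment equation gives investment = 8*subsidy - 14.
So output = 8*subsidy - 7.
Require 8*subsidy - 7 ≥ 17, so subsidy ≥ 3.
The smallest integer in [0, 10] satisfying this is 3.

subsidy = 3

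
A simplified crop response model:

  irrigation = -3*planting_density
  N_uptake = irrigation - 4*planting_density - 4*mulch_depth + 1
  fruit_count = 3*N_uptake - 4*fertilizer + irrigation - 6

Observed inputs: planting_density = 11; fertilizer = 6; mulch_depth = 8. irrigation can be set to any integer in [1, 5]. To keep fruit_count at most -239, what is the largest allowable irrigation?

irrigation = 4

Intervening on irrigation fixes its value directly, overriding its dependence on planting_density.
Substituting into the N_uptake equation gives N_uptake = irrigation - 75.
Substituting into the fruit_count equation gives fruit_count = 4*irrigation - 255.
Require 4*irrigation - 255 ≤ -239, so irrigation ≤ 4.
The largest integer in [1, 5] satisfying this is 4.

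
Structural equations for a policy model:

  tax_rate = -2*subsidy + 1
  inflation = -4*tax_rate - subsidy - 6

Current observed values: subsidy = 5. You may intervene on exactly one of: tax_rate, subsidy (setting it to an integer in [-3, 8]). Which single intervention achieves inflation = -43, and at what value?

set tax_rate = 8

Intervening on tax_rate: with other inputs at their observed values, inflation = -4*tax_rate - 11. Solving for -43 gives tax_rate = 8, within [-3, 8].
Intervening on subsidy: inflation = 7*subsidy - 10. Reaching -43 requires subsidy = -33/7, not an integer.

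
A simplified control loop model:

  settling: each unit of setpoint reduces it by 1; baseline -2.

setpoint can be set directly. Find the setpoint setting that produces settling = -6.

Solve -setpoint - 2 = -6: setpoint = (-6 + 2) / -1 = 4.

setpoint = 4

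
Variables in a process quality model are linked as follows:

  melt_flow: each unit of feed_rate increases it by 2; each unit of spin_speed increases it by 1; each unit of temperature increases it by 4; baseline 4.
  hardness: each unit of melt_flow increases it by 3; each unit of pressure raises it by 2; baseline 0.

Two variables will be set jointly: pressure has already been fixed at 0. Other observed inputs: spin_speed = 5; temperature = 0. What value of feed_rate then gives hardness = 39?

feed_rate = 2

With pressure held at 0:
Substituting into the melt_flow equation gives melt_flow = 2*feed_rate + 9.
Substituting into the hardness equation gives hardness = 6*feed_rate + 27.
Solve 6*feed_rate + 27 = 39: feed_rate = (39 - 27) / 6 = 2.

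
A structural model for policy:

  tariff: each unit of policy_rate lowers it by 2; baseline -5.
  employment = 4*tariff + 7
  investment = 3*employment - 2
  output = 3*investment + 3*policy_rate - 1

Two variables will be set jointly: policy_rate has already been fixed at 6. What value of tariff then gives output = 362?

With policy_rate held at 6:
Intervening on tariff fixes its value directly, overriding its dependence on policy_rate.
Substituting into the investment equation gives investment = 12*tariff + 19.
Substituting into the output equation gives output = 36*tariff + 74.
Solve 36*tariff + 74 = 362: tariff = (362 - 74) / 36 = 8.

tariff = 8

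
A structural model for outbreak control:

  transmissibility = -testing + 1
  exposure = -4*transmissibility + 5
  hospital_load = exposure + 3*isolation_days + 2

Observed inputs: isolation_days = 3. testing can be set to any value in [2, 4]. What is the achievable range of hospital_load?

20 to 28

Substituting into the exposure equation gives exposure = 4*testing + 1.
Substituting into the hospital_load equation gives hospital_load = 4*testing + 12.
Linear in testing, so extremes are at the endpoints: testing = 2 gives hospital_load = 20; testing = 4 gives hospital_load = 28.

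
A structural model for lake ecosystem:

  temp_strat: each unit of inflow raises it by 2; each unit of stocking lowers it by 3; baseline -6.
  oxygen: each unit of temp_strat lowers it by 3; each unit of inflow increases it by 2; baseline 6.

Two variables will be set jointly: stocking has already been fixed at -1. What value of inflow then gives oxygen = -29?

inflow = 11

With stocking held at -1:
Substituting into the temp_strat equation gives temp_strat = 2*inflow - 3.
This gives oxygen = -4*inflow + 15.
Solve -4*inflow + 15 = -29: inflow = (-29 - 15) / -4 = 11.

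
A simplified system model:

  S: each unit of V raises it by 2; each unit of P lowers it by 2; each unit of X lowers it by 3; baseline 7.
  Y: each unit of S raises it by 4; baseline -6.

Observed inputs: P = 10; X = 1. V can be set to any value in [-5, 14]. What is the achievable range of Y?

Substituting into the S equation gives S = 2*V - 16.
This gives Y = 8*V - 70.
Linear in V, so extremes are at the endpoints: V = -5 gives Y = -110; V = 14 gives Y = 42.

-110 to 42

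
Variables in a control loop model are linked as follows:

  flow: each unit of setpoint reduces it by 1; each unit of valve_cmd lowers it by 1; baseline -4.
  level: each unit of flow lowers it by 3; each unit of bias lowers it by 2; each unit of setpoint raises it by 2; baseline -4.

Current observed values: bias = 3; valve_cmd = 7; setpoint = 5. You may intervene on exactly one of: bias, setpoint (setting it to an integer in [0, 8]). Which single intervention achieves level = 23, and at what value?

Intervening on bias: level = -2*bias + 54. Reaching 23 requires bias = 31/2, not an integer.
Intervening on setpoint: with other inputs at their observed values, level = 5*setpoint + 23. Solving for 23 gives setpoint = 0, within [0, 8].

set setpoint = 0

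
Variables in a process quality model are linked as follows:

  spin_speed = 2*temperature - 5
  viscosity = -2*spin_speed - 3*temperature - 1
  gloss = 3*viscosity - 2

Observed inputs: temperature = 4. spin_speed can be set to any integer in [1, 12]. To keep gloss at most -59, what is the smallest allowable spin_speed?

Intervening on spin_speed fixes its value directly, overriding its dependence on temperature.
Substituting into the viscosity equation gives viscosity = -2*spin_speed - 13.
So gloss = -6*spin_speed - 41.
Require -6*spin_speed - 41 ≤ -59, so spin_speed ≥ 3.
The smallest integer in [1, 12] satisfying this is 3.

spin_speed = 3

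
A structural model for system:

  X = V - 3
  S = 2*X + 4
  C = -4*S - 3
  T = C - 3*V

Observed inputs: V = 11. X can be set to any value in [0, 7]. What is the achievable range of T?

-108 to -52

Intervening on X fixes its value directly, overriding its dependence on V.
Substituting into the C equation gives C = -8*X - 19.
Substituting into the T equation gives T = -8*X - 52.
Linear in X, so extremes are at the endpoints: X = 0 gives T = -52; X = 7 gives T = -108.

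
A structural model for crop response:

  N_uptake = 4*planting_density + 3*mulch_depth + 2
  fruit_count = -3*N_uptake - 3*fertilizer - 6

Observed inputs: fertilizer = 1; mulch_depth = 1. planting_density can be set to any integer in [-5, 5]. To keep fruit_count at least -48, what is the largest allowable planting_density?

planting_density = 2

Substituting into the N_uptake equation gives N_uptake = 4*planting_density + 5.
fruit_count becomes -12*planting_density - 24.
Require -12*planting_density - 24 ≥ -48, so planting_density ≤ 2.
The largest integer in [-5, 5] satisfying this is 2.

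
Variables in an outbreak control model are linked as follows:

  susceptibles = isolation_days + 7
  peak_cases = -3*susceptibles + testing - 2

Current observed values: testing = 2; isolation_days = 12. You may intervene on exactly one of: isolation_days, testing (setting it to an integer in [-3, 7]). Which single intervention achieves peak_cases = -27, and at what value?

set isolation_days = 2

Intervening on isolation_days: with other inputs at their observed values, peak_cases = -3*isolation_days - 21. Solving for -27 gives isolation_days = 2, within [-3, 7].
Intervening on testing: peak_cases = testing - 59. Reaching -27 requires testing = 32, outside [-3, 7].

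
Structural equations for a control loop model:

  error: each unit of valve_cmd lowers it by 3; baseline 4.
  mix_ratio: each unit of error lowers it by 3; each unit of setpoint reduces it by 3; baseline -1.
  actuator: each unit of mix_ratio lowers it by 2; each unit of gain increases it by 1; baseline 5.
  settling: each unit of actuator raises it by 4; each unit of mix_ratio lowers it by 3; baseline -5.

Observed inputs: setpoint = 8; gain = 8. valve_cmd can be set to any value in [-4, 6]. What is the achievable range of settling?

-140 to 850

Substituting into the mix_ratio equation gives mix_ratio = 9*valve_cmd - 37.
Substituting into the actuator equation gives actuator = -18*valve_cmd + 87.
So settling = -99*valve_cmd + 454.
Linear in valve_cmd, so extremes are at the endpoints: valve_cmd = -4 gives settling = 850; valve_cmd = 6 gives settling = -140.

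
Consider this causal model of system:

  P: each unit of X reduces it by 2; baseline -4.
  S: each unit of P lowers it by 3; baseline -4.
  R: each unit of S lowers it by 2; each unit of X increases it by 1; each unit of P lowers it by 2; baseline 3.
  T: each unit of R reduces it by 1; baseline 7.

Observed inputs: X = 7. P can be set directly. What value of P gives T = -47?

P = 9

Intervening on P fixes its value directly, overriding its dependence on X.
Substituting into the R equation gives R = 4*P + 18.
So T = -4*P - 11.
Solve -4*P - 11 = -47: P = (-47 + 11) / -4 = 9.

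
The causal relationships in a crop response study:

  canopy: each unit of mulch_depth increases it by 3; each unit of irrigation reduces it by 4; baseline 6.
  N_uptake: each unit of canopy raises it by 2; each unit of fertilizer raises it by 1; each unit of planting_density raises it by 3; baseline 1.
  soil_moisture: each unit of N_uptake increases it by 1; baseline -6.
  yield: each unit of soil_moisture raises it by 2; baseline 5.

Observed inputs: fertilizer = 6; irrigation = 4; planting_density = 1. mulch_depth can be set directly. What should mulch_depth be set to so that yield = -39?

Substituting into the canopy equation gives canopy = 3*mulch_depth - 10.
Substituting into the N_uptake equation gives N_uptake = 6*mulch_depth - 10.
So soil_moisture = 6*mulch_depth - 16.
Substituting into the yield equation gives yield = 12*mulch_depth - 27.
Solve 12*mulch_depth - 27 = -39: mulch_depth = (-39 + 27) / 12 = -1.

mulch_depth = -1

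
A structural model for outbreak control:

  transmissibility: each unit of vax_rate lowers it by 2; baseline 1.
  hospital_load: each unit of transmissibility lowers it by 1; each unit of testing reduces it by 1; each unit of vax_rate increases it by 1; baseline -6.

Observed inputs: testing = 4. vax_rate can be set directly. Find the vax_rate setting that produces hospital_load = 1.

Substituting into the hospital_load equation gives hospital_load = 3*vax_rate - 11.
Solve 3*vax_rate - 11 = 1: vax_rate = (1 + 11) / 3 = 4.

vax_rate = 4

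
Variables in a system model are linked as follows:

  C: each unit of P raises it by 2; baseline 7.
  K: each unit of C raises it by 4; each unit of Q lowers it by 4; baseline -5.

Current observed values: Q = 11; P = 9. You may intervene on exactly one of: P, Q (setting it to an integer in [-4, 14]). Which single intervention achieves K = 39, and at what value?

Intervening on P: K = 8*P - 21. Reaching 39 requires P = 15/2, not an integer.
Intervening on Q: with other inputs at their observed values, K = -4*Q + 95. Solving for 39 gives Q = 14, within [-4, 14].

set Q = 14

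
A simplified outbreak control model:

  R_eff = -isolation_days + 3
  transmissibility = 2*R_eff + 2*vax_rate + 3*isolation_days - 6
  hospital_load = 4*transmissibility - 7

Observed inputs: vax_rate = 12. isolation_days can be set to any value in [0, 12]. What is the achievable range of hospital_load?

Substituting into the transmissibility equation gives transmissibility = isolation_days + 24.
Substituting into the hospital_load equation gives hospital_load = 4*isolation_days + 89.
Linear in isolation_days, so extremes are at the endpoints: isolation_days = 0 gives hospital_load = 89; isolation_days = 12 gives hospital_load = 137.

89 to 137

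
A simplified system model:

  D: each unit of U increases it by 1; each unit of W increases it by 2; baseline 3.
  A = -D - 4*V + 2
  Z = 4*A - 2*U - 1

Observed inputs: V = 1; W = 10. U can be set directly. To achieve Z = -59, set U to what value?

U = -7

Substituting into the D equation gives D = U + 23.
So A = -U - 25.
Substituting into the Z equation gives Z = -6*U - 101.
Solve -6*U - 101 = -59: U = (-59 + 101) / -6 = -7.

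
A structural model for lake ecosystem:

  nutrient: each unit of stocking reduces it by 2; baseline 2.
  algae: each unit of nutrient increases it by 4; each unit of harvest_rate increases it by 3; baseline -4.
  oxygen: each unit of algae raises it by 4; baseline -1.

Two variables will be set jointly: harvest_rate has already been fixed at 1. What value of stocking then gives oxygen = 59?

stocking = -1

With harvest_rate held at 1:
Substituting into the algae equation gives algae = -8*stocking + 7.
oxygen becomes -32*stocking + 27.
Solve -32*stocking + 27 = 59: stocking = (59 - 27) / -32 = -1.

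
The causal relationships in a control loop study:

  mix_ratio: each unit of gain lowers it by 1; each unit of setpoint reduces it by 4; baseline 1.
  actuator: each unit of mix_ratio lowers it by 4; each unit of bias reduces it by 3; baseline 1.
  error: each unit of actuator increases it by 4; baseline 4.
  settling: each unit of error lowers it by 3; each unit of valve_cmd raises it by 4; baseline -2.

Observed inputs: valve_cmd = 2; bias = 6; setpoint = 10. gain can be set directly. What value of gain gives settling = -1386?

Substituting into the mix_ratio equation gives mix_ratio = -gain - 39.
Substituting into the actuator equation gives actuator = 4*gain + 139.
Substituting into the error equation gives error = 16*gain + 560.
This gives settling = -48*gain - 1674.
Solve -48*gain - 1674 = -1386: gain = (-1386 + 1674) / -48 = -6.

gain = -6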